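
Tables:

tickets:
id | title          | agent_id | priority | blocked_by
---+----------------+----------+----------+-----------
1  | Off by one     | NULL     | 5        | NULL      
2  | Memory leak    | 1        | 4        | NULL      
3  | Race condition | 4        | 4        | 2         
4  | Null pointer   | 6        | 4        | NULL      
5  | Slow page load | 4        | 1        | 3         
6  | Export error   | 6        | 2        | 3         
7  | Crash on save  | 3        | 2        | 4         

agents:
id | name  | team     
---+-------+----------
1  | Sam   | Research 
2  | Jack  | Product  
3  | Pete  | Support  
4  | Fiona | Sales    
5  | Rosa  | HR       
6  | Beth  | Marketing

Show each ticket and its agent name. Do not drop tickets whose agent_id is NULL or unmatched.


LEFT JOIN keeps every row from tickets (the left table); where agent_id has no match in agents, the agent columns become NULL. Walk through each ticket:
  - ticket 1 (Off by one): agent_id=NULL, no match -> kept with NULL
  - ticket 2 (Memory leak): agent_id=1 -> matches Sam
  - ticket 3 (Race condition): agent_id=4 -> matches Fiona
  - ticket 4 (Null pointer): agent_id=6 -> matches Beth
  - ticket 5 (Slow page load): agent_id=4 -> matches Fiona
  - ticket 6 (Export error): agent_id=6 -> matches Beth
  - ticket 7 (Crash on save): agent_id=3 -> matches Pete
All 7 rows appear; 1 has NULL agent.

SQL:
SELECT a.title, b.name AS agent
FROM tickets a
LEFT JOIN agents b ON a.agent_id = b.id

Result:
title          | agent
---------------+------
Off by one     | NULL 
Memory leak    | Sam  
Race condition | Fiona
Null pointer   | Beth 
Slow page load | Fiona
Export error   | Beth 
Crash on save  | Pete 


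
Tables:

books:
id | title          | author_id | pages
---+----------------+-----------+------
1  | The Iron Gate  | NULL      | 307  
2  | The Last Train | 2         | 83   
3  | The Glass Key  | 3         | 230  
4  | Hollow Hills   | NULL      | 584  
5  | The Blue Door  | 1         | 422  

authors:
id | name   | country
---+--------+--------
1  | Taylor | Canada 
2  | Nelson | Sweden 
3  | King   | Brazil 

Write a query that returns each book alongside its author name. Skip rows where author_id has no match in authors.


INNER JOIN keeps only books rows whose author_id matches an id in authors. Walk through each book:
  - book 1 (The Iron Gate): author_id=NULL, no match -> dropped
  - book 2 (The Last Train): author_id=2 -> matches Nelson
  - book 3 (The Glass Key): author_id=3 -> matches King
  - book 4 (Hollow Hills): author_id=NULL, no match -> dropped
  - book 5 (The Blue Door): author_id=1 -> matches Taylor
So 2 of 5 rows are dropped.

SQL:
SELECT a.title, b.name AS author
FROM books a
INNER JOIN authors b ON a.author_id = b.id

Result:
title          | author
---------------+-------
The Last Train | Nelson
The Glass Key  | King  
The Blue Door  | Taylor


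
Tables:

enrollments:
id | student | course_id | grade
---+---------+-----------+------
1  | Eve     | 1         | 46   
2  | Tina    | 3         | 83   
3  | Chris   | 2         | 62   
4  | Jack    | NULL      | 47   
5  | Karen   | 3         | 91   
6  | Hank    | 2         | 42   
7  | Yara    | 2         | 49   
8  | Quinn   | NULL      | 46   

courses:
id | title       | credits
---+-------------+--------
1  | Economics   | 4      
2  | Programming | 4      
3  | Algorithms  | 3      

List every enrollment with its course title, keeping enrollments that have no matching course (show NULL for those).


LEFT JOIN keeps every row from enrollments (the left table); where course_id has no match in courses, the course columns become NULL. Walk through each enrollment:
  - enrollment 1 (Eve): course_id=1 -> matches Economics
  - enrollment 2 (Tina): course_id=3 -> matches Algorithms
  - enrollment 3 (Chris): course_id=2 -> matches Programming
  - enrollment 4 (Jack): course_id=NULL, no match -> kept with NULL
  - enrollment 5 (Karen): course_id=3 -> matches Algorithms
  - enrollment 6 (Hank): course_id=2 -> matches Programming
  - enrollment 7 (Yara): course_id=2 -> matches Programming
  - enrollment 8 (Quinn): course_id=NULL, no match -> kept with NULL
All 8 rows appear; 2 have NULL course.

SQL:
SELECT a.student, b.title AS course
FROM enrollments a
LEFT JOIN courses b ON a.course_id = b.id

Result:
student | course     
--------+------------
Eve     | Economics  
Tina    | Algorithms 
Chris   | Programming
Jack    | NULL       
Karen   | Algorithms 
Hank    | Programming
Yara    | Programming
Quinn   | NULL       


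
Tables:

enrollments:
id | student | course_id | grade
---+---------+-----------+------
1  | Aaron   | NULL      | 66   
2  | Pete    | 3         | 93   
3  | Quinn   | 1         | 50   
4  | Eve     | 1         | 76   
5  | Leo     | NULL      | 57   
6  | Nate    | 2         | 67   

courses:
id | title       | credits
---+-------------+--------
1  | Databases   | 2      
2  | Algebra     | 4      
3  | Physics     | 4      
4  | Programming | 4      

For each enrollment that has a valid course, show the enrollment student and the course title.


INNER JOIN keeps only enrollments rows whose course_id matches an id in courses. Walk through each enrollment:
  - enrollment 1 (Aaron): course_id=NULL, no match -> dropped
  - enrollment 2 (Pete): course_id=3 -> matches Physics
  - enrollment 3 (Quinn): course_id=1 -> matches Databases
  - enrollment 4 (Eve): course_id=1 -> matches Databases
  - enrollment 5 (Leo): course_id=NULL, no match -> dropped
  - enrollment 6 (Nate): course_id=2 -> matches Algebra
So 2 of 6 rows are dropped.

SQL:
SELECT a.student, b.title AS course
FROM enrollments a
INNER JOIN courses b ON a.course_id = b.id

Result:
student | course   
--------+----------
Pete    | Physics  
Quinn   | Databases
Eve     | Databases
Nate    | Algebra  


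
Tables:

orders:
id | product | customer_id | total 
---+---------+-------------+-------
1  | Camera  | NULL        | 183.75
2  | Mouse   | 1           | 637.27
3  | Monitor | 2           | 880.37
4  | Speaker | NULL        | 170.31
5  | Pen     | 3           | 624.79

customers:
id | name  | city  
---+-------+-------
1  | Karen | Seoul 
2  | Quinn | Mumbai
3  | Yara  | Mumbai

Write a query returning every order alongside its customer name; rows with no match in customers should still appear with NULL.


LEFT JOIN keeps every row from orders (the left table); where customer_id has no match in customers, the customer columns become NULL. Walk through each order:
  - order 1 (Camera): customer_id=NULL, no match -> kept with NULL
  - order 2 (Mouse): customer_id=1 -> matches Karen
  - order 3 (Monitor): customer_id=2 -> matches Quinn
  - order 4 (Speaker): customer_id=NULL, no match -> kept with NULL
  - order 5 (Pen): customer_id=3 -> matches Yara
All 5 rows appear; 2 have NULL customer.

SQL:
SELECT a.product, b.name AS customer
FROM orders a
LEFT JOIN customers b ON a.customer_id = b.id

Result:
product | customer
--------+---------
Camera  | NULL    
Mouse   | Karen   
Monitor | Quinn   
Speaker | NULL    
Pen     | Yara    


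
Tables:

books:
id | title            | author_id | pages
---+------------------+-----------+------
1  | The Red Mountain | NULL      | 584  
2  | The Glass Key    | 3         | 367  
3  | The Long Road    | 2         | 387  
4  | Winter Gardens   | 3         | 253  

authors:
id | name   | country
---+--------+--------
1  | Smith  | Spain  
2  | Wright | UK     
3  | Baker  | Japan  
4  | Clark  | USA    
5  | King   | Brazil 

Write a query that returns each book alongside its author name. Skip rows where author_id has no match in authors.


INNER JOIN keeps only books rows whose author_id matches an id in authors. Walk through each book:
  - book 1 (The Red Mountain): author_id=NULL, no match -> dropped
  - book 2 (The Glass Key): author_id=3 -> matches Baker
  - book 3 (The Long Road): author_id=2 -> matches Wright
  - book 4 (Winter Gardens): author_id=3 -> matches Baker
So 1 of 4 rows is dropped.

SQL:
SELECT a.title, b.name AS author
FROM books a
INNER JOIN authors b ON a.author_id = b.id

Result:
title          | author
---------------+-------
The Glass Key  | Baker 
The Long Road  | Wright
Winter Gardens | Baker 


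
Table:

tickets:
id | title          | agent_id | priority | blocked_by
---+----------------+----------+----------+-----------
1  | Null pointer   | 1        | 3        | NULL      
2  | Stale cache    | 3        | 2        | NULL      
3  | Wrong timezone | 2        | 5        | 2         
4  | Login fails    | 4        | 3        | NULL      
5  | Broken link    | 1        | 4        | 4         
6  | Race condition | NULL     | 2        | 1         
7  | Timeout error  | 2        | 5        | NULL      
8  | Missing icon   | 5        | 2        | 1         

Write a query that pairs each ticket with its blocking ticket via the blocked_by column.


This is a self-join: tickets is joined to a second copy of itself, matching each row's blocked_by to another row's id. Use LEFT JOIN so rows with blocked_by=NULL are kept.
  - ticket 1 (Null pointer): blocked_by=NULL -> NULL
  - ticket 2 (Stale cache): blocked_by=NULL -> NULL
  - ticket 3 (Wrong timezone): blocked_by=2 -> Stale cache
  - ticket 4 (Login fails): blocked_by=NULL -> NULL
  - ticket 5 (Broken link): blocked_by=4 -> Login fails
  - ticket 6 (Race condition): blocked_by=1 -> Null pointer
  - ticket 7 (Timeout error): blocked_by=NULL -> NULL
  - ticket 8 (Missing icon): blocked_by=1 -> Null pointer

SQL:
SELECT a.title AS item, b.title AS blocked_by
FROM tickets a
LEFT JOIN tickets b ON a.blocked_by = b.id

Result:
item           | blocked_by  
---------------+-------------
Null pointer   | NULL        
Stale cache    | NULL        
Wrong timezone | Stale cache 
Login fails    | NULL        
Broken link    | Login fails 
Race condition | Null pointer
Timeout error  | NULL        
Missing icon   | Null pointer


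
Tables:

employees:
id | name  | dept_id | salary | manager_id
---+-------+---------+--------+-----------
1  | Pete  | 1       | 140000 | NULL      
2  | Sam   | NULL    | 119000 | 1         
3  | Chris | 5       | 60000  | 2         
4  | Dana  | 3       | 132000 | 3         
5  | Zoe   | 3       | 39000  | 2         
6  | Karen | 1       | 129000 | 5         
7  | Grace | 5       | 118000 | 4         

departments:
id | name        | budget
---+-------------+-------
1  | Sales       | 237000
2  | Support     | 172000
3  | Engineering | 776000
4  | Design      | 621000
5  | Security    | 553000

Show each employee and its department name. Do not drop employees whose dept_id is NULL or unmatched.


LEFT JOIN keeps every row from employees (the left table); where dept_id has no match in departments, the department columns become NULL. Walk through each employee:
  - employee 1 (Pete): dept_id=1 -> matches Sales
  - employee 2 (Sam): dept_id=NULL, no match -> kept with NULL
  - employee 3 (Chris): dept_id=5 -> matches Security
  - employee 4 (Dana): dept_id=3 -> matches Engineering
  - employee 5 (Zoe): dept_id=3 -> matches Engineering
  - employee 6 (Karen): dept_id=1 -> matches Sales
  - employee 7 (Grace): dept_id=5 -> matches Security
All 7 rows appear; 1 has NULL department.

SQL:
SELECT a.name, b.name AS department
FROM employees a
LEFT JOIN departments b ON a.dept_id = b.id

Result:
name  | department 
------+------------
Pete  | Sales      
Sam   | NULL       
Chris | Security   
Dana  | Engineering
Zoe   | Engineering
Karen | Sales      
Grace | Security   


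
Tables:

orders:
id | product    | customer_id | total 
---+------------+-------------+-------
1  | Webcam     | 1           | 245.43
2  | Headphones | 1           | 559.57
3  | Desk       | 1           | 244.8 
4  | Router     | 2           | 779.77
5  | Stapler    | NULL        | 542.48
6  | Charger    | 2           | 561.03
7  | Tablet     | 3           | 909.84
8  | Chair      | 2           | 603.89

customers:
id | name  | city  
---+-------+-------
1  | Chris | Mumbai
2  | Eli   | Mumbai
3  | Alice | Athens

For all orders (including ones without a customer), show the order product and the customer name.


LEFT JOIN keeps every row from orders (the left table); where customer_id has no match in customers, the customer columns become NULL. Walk through each order:
  - order 1 (Webcam): customer_id=1 -> matches Chris
  - order 2 (Headphones): customer_id=1 -> matches Chris
  - order 3 (Desk): customer_id=1 -> matches Chris
  - order 4 (Router): customer_id=2 -> matches Eli
  - order 5 (Stapler): customer_id=NULL, no match -> kept with NULL
  - order 6 (Charger): customer_id=2 -> matches Eli
  - order 7 (Tablet): customer_id=3 -> matches Alice
  - order 8 (Chair): customer_id=2 -> matches Eli
All 8 rows appear; 1 has NULL customer.

SQL:
SELECT a.product, b.name AS customer
FROM orders a
LEFT JOIN customers b ON a.customer_id = b.id

Result:
product    | customer
-----------+---------
Webcam     | Chris   
Headphones | Chris   
Desk       | Chris   
Router     | Eli     
Stapler    | NULL    
Charger    | Eli     
Tablet     | Alice   
Chair      | Eli     


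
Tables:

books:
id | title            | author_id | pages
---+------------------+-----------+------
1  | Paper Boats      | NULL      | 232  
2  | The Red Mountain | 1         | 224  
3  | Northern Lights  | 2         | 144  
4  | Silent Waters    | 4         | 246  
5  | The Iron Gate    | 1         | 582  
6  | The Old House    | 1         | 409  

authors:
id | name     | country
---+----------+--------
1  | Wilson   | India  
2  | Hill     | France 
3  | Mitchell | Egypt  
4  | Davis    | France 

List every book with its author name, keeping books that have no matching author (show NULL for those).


LEFT JOIN keeps every row from books (the left table); where author_id has no match in authors, the author columns become NULL. Walk through each book:
  - book 1 (Paper Boats): author_id=NULL, no match -> kept with NULL
  - book 2 (The Red Mountain): author_id=1 -> matches Wilson
  - book 3 (Northern Lights): author_id=2 -> matches Hill
  - book 4 (Silent Waters): author_id=4 -> matches Davis
  - book 5 (The Iron Gate): author_id=1 -> matches Wilson
  - book 6 (The Old House): author_id=1 -> matches Wilson
All 6 rows appear; 1 has NULL author.

SQL:
SELECT a.title, b.name AS author
FROM books a
LEFT JOIN authors b ON a.author_id = b.id

Result:
title            | author
-----------------+-------
Paper Boats      | NULL  
The Red Mountain | Wilson
Northern Lights  | Hill  
Silent Waters    | Davis 
The Iron Gate    | Wilson
The Old House    | Wilson


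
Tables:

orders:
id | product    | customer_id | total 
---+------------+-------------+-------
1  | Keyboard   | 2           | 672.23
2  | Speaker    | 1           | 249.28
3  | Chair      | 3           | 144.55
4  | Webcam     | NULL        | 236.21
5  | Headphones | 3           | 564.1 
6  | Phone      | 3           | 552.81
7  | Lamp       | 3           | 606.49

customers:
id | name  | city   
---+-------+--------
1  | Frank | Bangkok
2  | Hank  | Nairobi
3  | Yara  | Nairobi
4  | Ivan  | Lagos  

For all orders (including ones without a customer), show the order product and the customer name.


LEFT JOIN keeps every row from orders (the left table); where customer_id has no match in customers, the customer columns become NULL. Walk through each order:
  - order 1 (Keyboard): customer_id=2 -> matches Hank
  - order 2 (Speaker): customer_id=1 -> matches Frank
  - order 3 (Chair): customer_id=3 -> matches Yara
  - order 4 (Webcam): customer_id=NULL, no match -> kept with NULL
  - order 5 (Headphones): customer_id=3 -> matches Yara
  - order 6 (Phone): customer_id=3 -> matches Yara
  - order 7 (Lamp): customer_id=3 -> matches Yara
All 7 rows appear; 1 has NULL customer.

SQL:
SELECT a.product, b.name AS customer
FROM orders a
LEFT JOIN customers b ON a.customer_id = b.id

Result:
product    | customer
-----------+---------
Keyboard   | Hank    
Speaker    | Frank   
Chair      | Yara    
Webcam     | NULL    
Headphones | Yara    
Phone      | Yara    
Lamp       | Yara    


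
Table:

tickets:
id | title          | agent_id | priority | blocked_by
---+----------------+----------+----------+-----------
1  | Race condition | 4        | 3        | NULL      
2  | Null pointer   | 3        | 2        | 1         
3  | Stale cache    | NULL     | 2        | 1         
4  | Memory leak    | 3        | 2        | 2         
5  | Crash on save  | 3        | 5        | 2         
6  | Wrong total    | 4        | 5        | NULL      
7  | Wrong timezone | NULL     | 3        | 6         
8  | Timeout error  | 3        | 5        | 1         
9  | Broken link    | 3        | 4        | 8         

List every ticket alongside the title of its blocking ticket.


This is a self-join: tickets is joined to a second copy of itself, matching each row's blocked_by to another row's id. Use LEFT JOIN so rows with blocked_by=NULL are kept.
  - ticket 1 (Race condition): blocked_by=NULL -> NULL
  - ticket 2 (Null pointer): blocked_by=1 -> Race condition
  - ticket 3 (Stale cache): blocked_by=1 -> Race condition
  - ticket 4 (Memory leak): blocked_by=2 -> Null pointer
  - ticket 5 (Crash on save): blocked_by=2 -> Null pointer
  - ticket 6 (Wrong total): blocked_by=NULL -> NULL
  - ticket 7 (Wrong timezone): blocked_by=6 -> Wrong total
  - ticket 8 (Timeout error): blocked_by=1 -> Race condition
  - ticket 9 (Broken link): blocked_by=8 -> Timeout error

SQL:
SELECT a.title AS item, b.title AS blocked_by
FROM tickets a
LEFT JOIN tickets b ON a.blocked_by = b.id

Result:
item           | blocked_by    
---------------+---------------
Race condition | NULL          
Null pointer   | Race condition
Stale cache    | Race condition
Memory leak    | Null pointer  
Crash on save  | Null pointer  
Wrong total    | NULL          
Wrong timezone | Wrong total   
Timeout error  | Race condition
Broken link    | Timeout error 


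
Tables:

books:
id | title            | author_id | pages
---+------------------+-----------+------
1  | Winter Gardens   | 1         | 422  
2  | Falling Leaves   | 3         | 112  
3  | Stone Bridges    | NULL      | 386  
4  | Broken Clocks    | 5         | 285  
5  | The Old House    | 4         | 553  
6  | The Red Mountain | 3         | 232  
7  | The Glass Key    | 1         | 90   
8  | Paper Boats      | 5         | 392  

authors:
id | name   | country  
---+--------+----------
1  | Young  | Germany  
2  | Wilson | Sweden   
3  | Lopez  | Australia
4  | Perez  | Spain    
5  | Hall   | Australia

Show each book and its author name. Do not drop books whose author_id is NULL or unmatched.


LEFT JOIN keeps every row from books (the left table); where author_id has no match in authors, the author columns become NULL. Walk through each book:
  - book 1 (Winter Gardens): author_id=1 -> matches Young
  - book 2 (Falling Leaves): author_id=3 -> matches Lopez
  - book 3 (Stone Bridges): author_id=NULL, no match -> kept with NULL
  - book 4 (Broken Clocks): author_id=5 -> matches Hall
  - book 5 (The Old House): author_id=4 -> matches Perez
  - book 6 (The Red Mountain): author_id=3 -> matches Lopez
  - book 7 (The Glass Key): author_id=1 -> matches Young
  - book 8 (Paper Boats): author_id=5 -> matches Hall
All 8 rows appear; 1 has NULL author.

SQL:
SELECT a.title, b.name AS author
FROM books a
LEFT JOIN authors b ON a.author_id = b.id

Result:
title            | author
-----------------+-------
Winter Gardens   | Young 
Falling Leaves   | Lopez 
Stone Bridges    | NULL  
Broken Clocks    | Hall  
The Old House    | Perez 
The Red Mountain | Lopez 
The Glass Key    | Young 
Paper Boats      | Hall  


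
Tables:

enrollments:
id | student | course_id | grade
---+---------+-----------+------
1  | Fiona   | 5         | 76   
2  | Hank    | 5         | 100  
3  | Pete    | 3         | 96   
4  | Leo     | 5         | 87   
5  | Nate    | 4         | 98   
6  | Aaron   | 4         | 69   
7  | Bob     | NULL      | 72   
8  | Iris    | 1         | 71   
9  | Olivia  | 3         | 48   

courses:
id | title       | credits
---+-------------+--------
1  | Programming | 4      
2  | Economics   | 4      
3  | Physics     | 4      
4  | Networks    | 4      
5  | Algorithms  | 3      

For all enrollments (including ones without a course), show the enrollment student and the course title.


LEFT JOIN keeps every row from enrollments (the left table); where course_id has no match in courses, the course columns become NULL. Walk through each enrollment:
  - enrollment 1 (Fiona): course_id=5 -> matches Algorithms
  - enrollment 2 (Hank): course_id=5 -> matches Algorithms
  - enrollment 3 (Pete): course_id=3 -> matches Physics
  - enrollment 4 (Leo): course_id=5 -> matches Algorithms
  - enrollment 5 (Nate): course_id=4 -> matches Networks
  - enrollment 6 (Aaron): course_id=4 -> matches Networks
  - enrollment 7 (Bob): course_id=NULL, no match -> kept with NULL
  - enrollment 8 (Iris): course_id=1 -> matches Programming
  - enrollment 9 (Olivia): course_id=3 -> matches Physics
All 9 rows appear; 1 has NULL course.

SQL:
SELECT a.student, b.title AS course
FROM enrollments a
LEFT JOIN courses b ON a.course_id = b.id

Result:
student | course     
--------+------------
Fiona   | Algorithms 
Hank    | Algorithms 
Pete    | Physics    
Leo     | Algorithms 
Nate    | Networks   
Aaron   | Networks   
Bob     | NULL       
Iris    | Programming
Olivia  | Physics    


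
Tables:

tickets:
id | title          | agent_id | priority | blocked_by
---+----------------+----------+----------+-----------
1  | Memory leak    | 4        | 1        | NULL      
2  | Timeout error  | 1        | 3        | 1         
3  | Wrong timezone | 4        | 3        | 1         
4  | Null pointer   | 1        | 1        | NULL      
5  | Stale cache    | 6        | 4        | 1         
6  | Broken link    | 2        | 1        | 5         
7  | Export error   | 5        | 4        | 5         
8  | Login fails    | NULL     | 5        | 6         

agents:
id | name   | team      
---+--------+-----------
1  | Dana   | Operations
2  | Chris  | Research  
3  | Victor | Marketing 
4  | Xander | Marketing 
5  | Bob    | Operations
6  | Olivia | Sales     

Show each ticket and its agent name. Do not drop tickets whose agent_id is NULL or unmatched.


LEFT JOIN keeps every row from tickets (the left table); where agent_id has no match in agents, the agent columns become NULL. Walk through each ticket:
  - ticket 1 (Memory leak): agent_id=4 -> matches Xander
  - ticket 2 (Timeout error): agent_id=1 -> matches Dana
  - ticket 3 (Wrong timezone): agent_id=4 -> matches Xander
  - ticket 4 (Null pointer): agent_id=1 -> matches Dana
  - ticket 5 (Stale cache): agent_id=6 -> matches Olivia
  - ticket 6 (Broken link): agent_id=2 -> matches Chris
  - ticket 7 (Export error): agent_id=5 -> matches Bob
  - ticket 8 (Login fails): agent_id=NULL, no match -> kept with NULL
All 8 rows appear; 1 has NULL agent.

SQL:
SELECT a.title, b.name AS agent
FROM tickets a
LEFT JOIN agents b ON a.agent_id = b.id

Result:
title          | agent 
---------------+-------
Memory leak    | Xander
Timeout error  | Dana  
Wrong timezone | Xander
Null pointer   | Dana  
Stale cache    | Olivia
Broken link    | Chris 
Export error   | Bob   
Login fails    | NULL  


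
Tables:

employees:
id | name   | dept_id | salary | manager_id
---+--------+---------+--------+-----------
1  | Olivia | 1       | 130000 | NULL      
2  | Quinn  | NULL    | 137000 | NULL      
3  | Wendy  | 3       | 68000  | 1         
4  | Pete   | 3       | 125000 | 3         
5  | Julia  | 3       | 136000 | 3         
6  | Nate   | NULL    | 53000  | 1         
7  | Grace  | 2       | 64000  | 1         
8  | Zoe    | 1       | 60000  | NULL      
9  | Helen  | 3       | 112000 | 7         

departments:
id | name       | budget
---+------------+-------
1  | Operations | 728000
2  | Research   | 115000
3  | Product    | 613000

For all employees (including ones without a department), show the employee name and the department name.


LEFT JOIN keeps every row from employees (the left table); where dept_id has no match in departments, the department columns become NULL. Walk through each employee:
  - employee 1 (Olivia): dept_id=1 -> matches Operations
  - employee 2 (Quinn): dept_id=NULL, no match -> kept with NULL
  - employee 3 (Wendy): dept_id=3 -> matches Product
  - employee 4 (Pete): dept_id=3 -> matches Product
  - employee 5 (Julia): dept_id=3 -> matches Product
  - employee 6 (Nate): dept_id=NULL, no match -> kept with NULL
  - employee 7 (Grace): dept_id=2 -> matches Research
  - employee 8 (Zoe): dept_id=1 -> matches Operations
  - employee 9 (Helen): dept_id=3 -> matches Product
All 9 rows appear; 2 have NULL department.

SQL:
SELECT a.name, b.name AS department
FROM employees a
LEFT JOIN departments b ON a.dept_id = b.id

Result:
name   | department
-------+-----------
Olivia | Operations
Quinn  | NULL      
Wendy  | Product   
Pete   | Product   
Julia  | Product   
Nate   | NULL      
Grace  | Research  
Zoe    | Operations
Helen  | Product   


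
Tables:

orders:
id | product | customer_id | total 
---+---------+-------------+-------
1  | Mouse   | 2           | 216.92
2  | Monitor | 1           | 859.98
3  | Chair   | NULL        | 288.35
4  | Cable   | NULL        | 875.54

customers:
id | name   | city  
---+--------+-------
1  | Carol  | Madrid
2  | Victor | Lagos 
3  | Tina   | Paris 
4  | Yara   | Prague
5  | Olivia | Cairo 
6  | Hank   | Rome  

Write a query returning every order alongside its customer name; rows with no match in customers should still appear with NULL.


LEFT JOIN keeps every row from orders (the left table); where customer_id has no match in customers, the customer columns become NULL. Walk through each order:
  - order 1 (Mouse): customer_id=2 -> matches Victor
  - order 2 (Monitor): customer_id=1 -> matches Carol
  - order 3 (Chair): customer_id=NULL, no match -> kept with NULL
  - order 4 (Cable): customer_id=NULL, no match -> kept with NULL
All 4 rows appear; 2 have NULL customer.

SQL:
SELECT a.product, b.name AS customer
FROM orders a
LEFT JOIN customers b ON a.customer_id = b.id

Result:
product | customer
--------+---------
Mouse   | Victor  
Monitor | Carol   
Chair   | NULL    
Cable   | NULL    


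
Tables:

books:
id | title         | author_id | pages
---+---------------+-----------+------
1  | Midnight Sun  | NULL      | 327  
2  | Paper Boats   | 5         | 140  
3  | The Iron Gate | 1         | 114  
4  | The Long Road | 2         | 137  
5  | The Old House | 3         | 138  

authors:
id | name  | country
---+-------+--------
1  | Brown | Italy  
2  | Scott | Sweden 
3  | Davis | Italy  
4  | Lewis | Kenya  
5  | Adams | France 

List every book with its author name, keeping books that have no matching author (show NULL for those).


LEFT JOIN keeps every row from books (the left table); where author_id has no match in authors, the author columns become NULL. Walk through each book:
  - book 1 (Midnight Sun): author_id=NULL, no match -> kept with NULL
  - book 2 (Paper Boats): author_id=5 -> matches Adams
  - book 3 (The Iron Gate): author_id=1 -> matches Brown
  - book 4 (The Long Road): author_id=2 -> matches Scott
  - book 5 (The Old House): author_id=3 -> matches Davis
All 5 rows appear; 1 has NULL author.

SQL:
SELECT a.title, b.name AS author
FROM books a
LEFT JOIN authors b ON a.author_id = b.id

Result:
title         | author
--------------+-------
Midnight Sun  | NULL  
Paper Boats   | Adams 
The Iron Gate | Brown 
The Long Road | Scott 
The Old House | Davis 


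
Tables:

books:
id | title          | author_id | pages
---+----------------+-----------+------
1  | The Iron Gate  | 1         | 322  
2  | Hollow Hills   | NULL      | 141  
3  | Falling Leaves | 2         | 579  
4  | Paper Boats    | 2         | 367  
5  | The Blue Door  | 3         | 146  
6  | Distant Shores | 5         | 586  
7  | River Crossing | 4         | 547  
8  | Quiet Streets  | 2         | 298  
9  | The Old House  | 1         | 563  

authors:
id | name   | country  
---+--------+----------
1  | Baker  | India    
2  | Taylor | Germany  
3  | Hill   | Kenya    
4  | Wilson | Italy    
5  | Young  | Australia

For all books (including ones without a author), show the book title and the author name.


LEFT JOIN keeps every row from books (the left table); where author_id has no match in authors, the author columns become NULL. Walk through each book:
  - book 1 (The Iron Gate): author_id=1 -> matches Baker
  - book 2 (Hollow Hills): author_id=NULL, no match -> kept with NULL
  - book 3 (Falling Leaves): author_id=2 -> matches Taylor
  - book 4 (Paper Boats): author_id=2 -> matches Taylor
  - book 5 (The Blue Door): author_id=3 -> matches Hill
  - book 6 (Distant Shores): author_id=5 -> matches Young
  - book 7 (River Crossing): author_id=4 -> matches Wilson
  - book 8 (Quiet Streets): author_id=2 -> matches Taylor
  - book 9 (The Old House): author_id=1 -> matches Baker
All 9 rows appear; 1 has NULL author.

SQL:
SELECT a.title, b.name AS author
FROM books a
LEFT JOIN authors b ON a.author_id = b.id

Result:
title          | author
---------------+-------
The Iron Gate  | Baker 
Hollow Hills   | NULL  
Falling Leaves | Taylor
Paper Boats    | Taylor
The Blue Door  | Hill  
Distant Shores | Young 
River Crossing | Wilson
Quiet Streets  | Taylor
The Old House  | Baker 


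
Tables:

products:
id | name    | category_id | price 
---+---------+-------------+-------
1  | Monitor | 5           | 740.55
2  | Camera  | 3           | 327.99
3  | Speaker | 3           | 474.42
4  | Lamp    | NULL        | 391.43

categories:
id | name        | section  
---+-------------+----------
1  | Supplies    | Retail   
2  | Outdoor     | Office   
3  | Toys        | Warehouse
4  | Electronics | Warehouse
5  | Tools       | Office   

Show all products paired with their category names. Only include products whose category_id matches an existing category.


INNER JOIN keeps only products rows whose category_id matches an id in categories. Walk through each product:
  - product 1 (Monitor): category_id=5 -> matches Tools
  - product 2 (Camera): category_id=3 -> matches Toys
  - product 3 (Speaker): category_id=3 -> matches Toys
  - product 4 (Lamp): category_id=NULL, no match -> dropped
So 1 of 4 rows is dropped.

SQL:
SELECT a.name, b.name AS category
FROM products a
INNER JOIN categories b ON a.category_id = b.id

Result:
name    | category
--------+---------
Monitor | Tools   
Camera  | Toys    
Speaker | Toys    


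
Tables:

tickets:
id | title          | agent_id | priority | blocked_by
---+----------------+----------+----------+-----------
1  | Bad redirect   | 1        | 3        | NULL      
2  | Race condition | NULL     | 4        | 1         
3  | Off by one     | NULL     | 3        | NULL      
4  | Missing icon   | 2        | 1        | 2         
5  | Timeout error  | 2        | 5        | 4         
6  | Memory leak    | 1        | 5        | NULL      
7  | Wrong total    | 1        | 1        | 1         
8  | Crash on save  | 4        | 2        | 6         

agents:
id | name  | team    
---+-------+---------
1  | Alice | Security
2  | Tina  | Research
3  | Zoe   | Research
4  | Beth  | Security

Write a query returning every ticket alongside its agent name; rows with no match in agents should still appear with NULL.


LEFT JOIN keeps every row from tickets (the left table); where agent_id has no match in agents, the agent columns become NULL. Walk through each ticket:
  - ticket 1 (Bad redirect): agent_id=1 -> matches Alice
  - ticket 2 (Race condition): agent_id=NULL, no match -> kept with NULL
  - ticket 3 (Off by one): agent_id=NULL, no match -> kept with NULL
  - ticket 4 (Missing icon): agent_id=2 -> matches Tina
  - ticket 5 (Timeout error): agent_id=2 -> matches Tina
  - ticket 6 (Memory leak): agent_id=1 -> matches Alice
  - ticket 7 (Wrong total): agent_id=1 -> matches Alice
  - ticket 8 (Crash on save): agent_id=4 -> matches Beth
All 8 rows appear; 2 have NULL agent.

SQL:
SELECT a.title, b.name AS agent
FROM tickets a
LEFT JOIN agents b ON a.agent_id = b.id

Result:
title          | agent
---------------+------
Bad redirect   | Alice
Race condition | NULL 
Off by one     | NULL 
Missing icon   | Tina 
Timeout error  | Tina 
Memory leak    | Alice
Wrong total    | Alice
Crash on save  | Beth 


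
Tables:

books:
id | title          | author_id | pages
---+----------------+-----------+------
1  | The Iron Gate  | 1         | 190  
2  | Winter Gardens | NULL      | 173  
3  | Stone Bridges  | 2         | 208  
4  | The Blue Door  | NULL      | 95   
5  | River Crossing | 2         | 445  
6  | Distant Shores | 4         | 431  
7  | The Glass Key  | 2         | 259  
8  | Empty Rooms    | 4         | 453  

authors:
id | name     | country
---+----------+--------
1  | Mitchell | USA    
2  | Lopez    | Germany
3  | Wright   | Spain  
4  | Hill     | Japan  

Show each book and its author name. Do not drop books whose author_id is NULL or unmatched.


LEFT JOIN keeps every row from books (the left table); where author_id has no match in authors, the author columns become NULL. Walk through each book:
  - book 1 (The Iron Gate): author_id=1 -> matches Mitchell
  - book 2 (Winter Gardens): author_id=NULL, no match -> kept with NULL
  - book 3 (Stone Bridges): author_id=2 -> matches Lopez
  - book 4 (The Blue Door): author_id=NULL, no match -> kept with NULL
  - book 5 (River Crossing): author_id=2 -> matches Lopez
  - book 6 (Distant Shores): author_id=4 -> matches Hill
  - book 7 (The Glass Key): author_id=2 -> matches Lopez
  - book 8 (Empty Rooms): author_id=4 -> matches Hill
All 8 rows appear; 2 have NULL author.

SQL:
SELECT a.title, b.name AS author
FROM books a
LEFT JOIN authors b ON a.author_id = b.id

Result:
title          | author  
---------------+---------
The Iron Gate  | Mitchell
Winter Gardens | NULL    
Stone Bridges  | Lopez   
The Blue Door  | NULL    
River Crossing | Lopez   
Distant Shores | Hill    
The Glass Key  | Lopez   
Empty Rooms    | Hill    


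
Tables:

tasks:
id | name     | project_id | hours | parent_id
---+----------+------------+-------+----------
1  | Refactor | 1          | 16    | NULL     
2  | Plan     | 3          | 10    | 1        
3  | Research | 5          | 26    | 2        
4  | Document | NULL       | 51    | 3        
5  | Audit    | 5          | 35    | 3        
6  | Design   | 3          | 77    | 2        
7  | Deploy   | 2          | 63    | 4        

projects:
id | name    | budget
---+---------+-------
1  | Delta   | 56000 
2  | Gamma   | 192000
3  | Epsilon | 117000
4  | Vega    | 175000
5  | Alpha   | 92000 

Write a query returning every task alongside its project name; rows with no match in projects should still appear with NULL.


LEFT JOIN keeps every row from tasks (the left table); where project_id has no match in projects, the project columns become NULL. Walk through each task:
  - task 1 (Refactor): project_id=1 -> matches Delta
  - task 2 (Plan): project_id=3 -> matches Epsilon
  - task 3 (Research): project_id=5 -> matches Alpha
  - task 4 (Document): project_id=NULL, no match -> kept with NULL
  - task 5 (Audit): project_id=5 -> matches Alpha
  - task 6 (Design): project_id=3 -> matches Epsilon
  - task 7 (Deploy): project_id=2 -> matches Gamma
All 7 rows appear; 1 has NULL project.

SQL:
SELECT a.name, b.name AS project
FROM tasks a
LEFT JOIN projects b ON a.project_id = b.id

Result:
name     | project
---------+--------
Refactor | Delta  
Plan     | Epsilon
Research | Alpha  
Document | NULL   
Audit    | Alpha  
Design   | Epsilon
Deploy   | Gamma  


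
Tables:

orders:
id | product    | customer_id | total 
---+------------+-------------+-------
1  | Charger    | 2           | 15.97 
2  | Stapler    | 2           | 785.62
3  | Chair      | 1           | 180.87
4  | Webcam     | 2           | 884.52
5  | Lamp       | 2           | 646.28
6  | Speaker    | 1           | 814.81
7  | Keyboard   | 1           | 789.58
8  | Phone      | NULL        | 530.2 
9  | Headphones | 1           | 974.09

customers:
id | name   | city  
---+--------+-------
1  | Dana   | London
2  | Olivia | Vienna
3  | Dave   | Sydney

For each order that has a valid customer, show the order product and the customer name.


INNER JOIN keeps only orders rows whose customer_id matches an id in customers. Walk through each order:
  - order 1 (Charger): customer_id=2 -> matches Olivia
  - order 2 (Stapler): customer_id=2 -> matches Olivia
  - order 3 (Chair): customer_id=1 -> matches Dana
  - order 4 (Webcam): customer_id=2 -> matches Olivia
  - order 5 (Lamp): customer_id=2 -> matches Olivia
  - order 6 (Speaker): customer_id=1 -> matches Dana
  - order 7 (Keyboard): customer_id=1 -> matches Dana
  - order 8 (Phone): customer_id=NULL, no match -> dropped
  - order 9 (Headphones): customer_id=1 -> matches Dana
So 1 of 9 rows is dropped.

SQL:
SELECT a.product, b.name AS customer
FROM orders a
INNER JOIN customers b ON a.customer_id = b.id

Result:
product    | customer
-----------+---------
Charger    | Olivia  
Stapler    | Olivia  
Chair      | Dana    
Webcam     | Olivia  
Lamp       | Olivia  
Speaker    | Dana    
Keyboard   | Dana    
Headphones | Dana    


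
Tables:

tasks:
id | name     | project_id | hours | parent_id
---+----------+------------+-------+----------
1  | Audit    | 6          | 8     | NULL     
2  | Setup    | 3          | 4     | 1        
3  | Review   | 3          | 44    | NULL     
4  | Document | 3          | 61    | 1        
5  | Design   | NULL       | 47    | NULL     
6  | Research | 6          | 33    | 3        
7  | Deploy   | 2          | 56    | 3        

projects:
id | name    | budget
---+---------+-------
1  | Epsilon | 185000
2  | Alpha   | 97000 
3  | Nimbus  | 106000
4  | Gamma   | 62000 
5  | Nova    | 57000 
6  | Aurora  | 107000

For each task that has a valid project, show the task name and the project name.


INNER JOIN keeps only tasks rows whose project_id matches an id in projects. Walk through each task:
  - task 1 (Audit): project_id=6 -> matches Aurora
  - task 2 (Setup): project_id=3 -> matches Nimbus
  - task 3 (Review): project_id=3 -> matches Nimbus
  - task 4 (Document): project_id=3 -> matches Nimbus
  - task 5 (Design): project_id=NULL, no match -> dropped
  - task 6 (Research): project_id=6 -> matches Aurora
  - task 7 (Deploy): project_id=2 -> matches Alpha
So 1 of 7 rows is dropped.

SQL:
SELECT a.name, b.name AS project
FROM tasks a
INNER JOIN projects b ON a.project_id = b.id

Result:
name     | project
---------+--------
Audit    | Aurora 
Setup    | Nimbus 
Review   | Nimbus 
Document | Nimbus 
Research | Aurora 
Deploy   | Alpha  


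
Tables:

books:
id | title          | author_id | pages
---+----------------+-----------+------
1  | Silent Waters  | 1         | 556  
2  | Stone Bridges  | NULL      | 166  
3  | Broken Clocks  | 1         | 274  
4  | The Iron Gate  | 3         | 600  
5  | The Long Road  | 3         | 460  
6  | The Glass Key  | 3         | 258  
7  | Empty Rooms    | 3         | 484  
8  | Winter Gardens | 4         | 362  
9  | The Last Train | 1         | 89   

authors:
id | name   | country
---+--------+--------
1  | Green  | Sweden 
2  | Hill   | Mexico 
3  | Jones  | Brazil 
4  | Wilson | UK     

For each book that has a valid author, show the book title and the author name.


INNER JOIN keeps only books rows whose author_id matches an id in authors. Walk through each book:
  - book 1 (Silent Waters): author_id=1 -> matches Green
  - book 2 (Stone Bridges): author_id=NULL, no match -> dropped
  - book 3 (Broken Clocks): author_id=1 -> matches Green
  - book 4 (The Iron Gate): author_id=3 -> matches Jones
  - book 5 (The Long Road): author_id=3 -> matches Jones
  - book 6 (The Glass Key): author_id=3 -> matches Jones
  - book 7 (Empty Rooms): author_id=3 -> matches Jones
  - book 8 (Winter Gardens): author_id=4 -> matches Wilson
  - book 9 (The Last Train): author_id=1 -> matches Green
So 1 of 9 rows is dropped.

SQL:
SELECT a.title, b.name AS author
FROM books a
INNER JOIN authors b ON a.author_id = b.id

Result:
title          | author
---------------+-------
Silent Waters  | Green 
Broken Clocks  | Green 
The Iron Gate  | Jones 
The Long Road  | Jones 
The Glass Key  | Jones 
Empty Rooms    | Jones 
Winter Gardens | Wilson
The Last Train | Green 


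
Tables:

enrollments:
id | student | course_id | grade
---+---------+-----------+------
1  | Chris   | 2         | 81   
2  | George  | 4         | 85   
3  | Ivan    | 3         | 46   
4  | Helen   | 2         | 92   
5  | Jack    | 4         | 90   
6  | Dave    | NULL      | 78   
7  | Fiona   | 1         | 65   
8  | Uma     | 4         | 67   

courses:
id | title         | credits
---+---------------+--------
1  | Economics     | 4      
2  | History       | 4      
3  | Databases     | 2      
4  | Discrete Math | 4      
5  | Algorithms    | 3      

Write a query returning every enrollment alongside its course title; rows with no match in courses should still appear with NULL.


LEFT JOIN keeps every row from enrollments (the left table); where course_id has no match in courses, the course columns become NULL. Walk through each enrollment:
  - enrollment 1 (Chris): course_id=2 -> matches History
  - enrollment 2 (George): course_id=4 -> matches Discrete Math
  - enrollment 3 (Ivan): course_id=3 -> matches Databases
  - enrollment 4 (Helen): course_id=2 -> matches History
  - enrollment 5 (Jack): course_id=4 -> matches Discrete Math
  - enrollment 6 (Dave): course_id=NULL, no match -> kept with NULL
  - enrollment 7 (Fiona): course_id=1 -> matches Economics
  - enrollment 8 (Uma): course_id=4 -> matches Discrete Math
All 8 rows appear; 1 has NULL course.

SQL:
SELECT a.student, b.title AS course
FROM enrollments a
LEFT JOIN courses b ON a.course_id = b.id

Result:
student | course       
--------+--------------
Chris   | History      
George  | Discrete Math
Ivan    | Databases    
Helen   | History      
Jack    | Discrete Math
Dave    | NULL         
Fiona   | Economics    
Uma     | Discrete Math
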